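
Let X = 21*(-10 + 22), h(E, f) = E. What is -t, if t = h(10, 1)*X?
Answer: -2520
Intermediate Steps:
X = 252 (X = 21*12 = 252)
t = 2520 (t = 10*252 = 2520)
-t = -1*2520 = -2520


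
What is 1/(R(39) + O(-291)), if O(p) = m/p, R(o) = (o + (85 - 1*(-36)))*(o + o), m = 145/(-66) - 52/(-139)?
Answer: 2669634/33317049043 ≈ 8.0128e-5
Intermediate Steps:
m = -16723/9174 (m = 145*(-1/66) - 52*(-1/139) = -145/66 + 52/139 = -16723/9174 ≈ -1.8229)
R(o) = 2*o*(121 + o) (R(o) = (o + (85 + 36))*(2*o) = (o + 121)*(2*o) = (121 + o)*(2*o) = 2*o*(121 + o))
O(p) = -16723/(9174*p)
1/(R(39) + O(-291)) = 1/(2*39*(121 + 39) - 16723/9174/(-291)) = 1/(2*39*160 - 16723/9174*(-1/291)) = 1/(12480 + 16723/2669634) = 1/(33317049043/2669634) = 2669634/33317049043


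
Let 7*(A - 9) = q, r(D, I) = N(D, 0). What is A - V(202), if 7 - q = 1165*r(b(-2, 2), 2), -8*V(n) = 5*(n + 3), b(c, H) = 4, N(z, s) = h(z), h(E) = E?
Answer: -29545/56 ≈ -527.59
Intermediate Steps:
N(z, s) = z
r(D, I) = D
V(n) = -15/8 - 5*n/8 (V(n) = -5*(n + 3)/8 = -5*(3 + n)/8 = -(15 + 5*n)/8 = -15/8 - 5*n/8)
q = -4653 (q = 7 - 1165*4 = 7 - 1*4660 = 7 - 4660 = -4653)
A = -4590/7 (A = 9 + (⅐)*(-4653) = 9 - 4653/7 = -4590/7 ≈ -655.71)
A - V(202) = -4590/7 - (-15/8 - 5/8*202) = -4590/7 - (-15/8 - 505/4) = -4590/7 - 1*(-1025/8) = -4590/7 + 1025/8 = -29545/56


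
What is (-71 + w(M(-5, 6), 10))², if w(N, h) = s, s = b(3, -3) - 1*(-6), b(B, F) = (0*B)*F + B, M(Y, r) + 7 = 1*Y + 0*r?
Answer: 3844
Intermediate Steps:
M(Y, r) = -7 + Y (M(Y, r) = -7 + (1*Y + 0*r) = -7 + (Y + 0) = -7 + Y)
b(B, F) = B (b(B, F) = 0*F + B = 0 + B = B)
s = 9 (s = 3 - 1*(-6) = 3 + 6 = 9)
w(N, h) = 9
(-71 + w(M(-5, 6), 10))² = (-71 + 9)² = (-62)² = 3844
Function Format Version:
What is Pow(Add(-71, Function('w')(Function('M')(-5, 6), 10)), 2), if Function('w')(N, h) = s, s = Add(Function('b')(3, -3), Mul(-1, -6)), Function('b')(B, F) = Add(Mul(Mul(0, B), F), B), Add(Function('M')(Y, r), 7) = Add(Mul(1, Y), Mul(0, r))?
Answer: 3844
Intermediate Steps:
Function('M')(Y, r) = Add(-7, Y) (Function('M')(Y, r) = Add(-7, Add(Mul(1, Y), Mul(0, r))) = Add(-7, Add(Y, 0)) = Add(-7, Y))
Function('b')(B, F) = B (Function('b')(B, F) = Add(Mul(0, F), B) = Add(0, B) = B)
s = 9 (s = Add(3, Mul(-1, -6)) = Add(3, 6) = 9)
Function('w')(N, h) = 9
Pow(Add(-71, Function('w')(Function('M')(-5, 6), 10)), 2) = Pow(Add(-71, 9), 2) = Pow(-62, 2) = 3844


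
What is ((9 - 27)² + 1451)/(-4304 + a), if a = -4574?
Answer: -1775/8878 ≈ -0.19993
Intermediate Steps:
((9 - 27)² + 1451)/(-4304 + a) = ((9 - 27)² + 1451)/(-4304 - 4574) = ((-18)² + 1451)/(-8878) = (324 + 1451)*(-1/8878) = 1775*(-1/8878) = -1775/8878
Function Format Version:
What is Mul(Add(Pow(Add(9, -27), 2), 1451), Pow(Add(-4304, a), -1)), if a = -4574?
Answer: Rational(-1775, 8878) ≈ -0.19993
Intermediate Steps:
Mul(Add(Pow(Add(9, -27), 2), 1451), Pow(Add(-4304, a), -1)) = Mul(Add(Pow(Add(9, -27), 2), 1451), Pow(Add(-4304, -4574), -1)) = Mul(Add(Pow(-18, 2), 1451), Pow(-8878, -1)) = Mul(Add(324, 1451), Rational(-1, 8878)) = Mul(1775, Rational(-1, 8878)) = Rational(-1775, 8878)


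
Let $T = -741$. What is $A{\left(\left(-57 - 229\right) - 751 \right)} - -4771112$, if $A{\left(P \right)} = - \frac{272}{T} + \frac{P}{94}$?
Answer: $\frac{332326292399}{69654} \approx 4.7711 \cdot 10^{6}$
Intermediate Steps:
$A{\left(P \right)} = \frac{272}{741} + \frac{P}{94}$ ($A{\left(P \right)} = - \frac{272}{-741} + \frac{P}{94} = \left(-272\right) \left(- \frac{1}{741}\right) + P \frac{1}{94} = \frac{272}{741} + \frac{P}{94}$)
$A{\left(\left(-57 - 229\right) - 751 \right)} - -4771112 = \left(\frac{272}{741} + \frac{\left(-57 - 229\right) - 751}{94}\right) - -4771112 = \left(\frac{272}{741} + \frac{-286 - 751}{94}\right) + 4771112 = \left(\frac{272}{741} + \frac{1}{94} \left(-1037\right)\right) + 4771112 = \left(\frac{272}{741} - \frac{1037}{94}\right) + 4771112 = - \frac{742849}{69654} + 4771112 = \frac{332326292399}{69654}$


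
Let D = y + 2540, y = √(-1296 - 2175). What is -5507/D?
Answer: -13987780/6455071 + 5507*I*√3471/6455071 ≈ -2.1669 + 0.050262*I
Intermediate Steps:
y = I*√3471 (y = √(-3471) = I*√3471 ≈ 58.915*I)
D = 2540 + I*√3471 (D = I*√3471 + 2540 = 2540 + I*√3471 ≈ 2540.0 + 58.915*I)
-5507/D = -5507/(2540 + I*√3471)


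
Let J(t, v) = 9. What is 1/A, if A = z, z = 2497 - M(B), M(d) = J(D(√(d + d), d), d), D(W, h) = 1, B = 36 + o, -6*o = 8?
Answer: 1/2488 ≈ 0.00040193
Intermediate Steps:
o = -4/3 (o = -⅙*8 = -4/3 ≈ -1.3333)
B = 104/3 (B = 36 - 4/3 = 104/3 ≈ 34.667)
M(d) = 9
z = 2488 (z = 2497 - 1*9 = 2497 - 9 = 2488)
A = 2488
1/A = 1/2488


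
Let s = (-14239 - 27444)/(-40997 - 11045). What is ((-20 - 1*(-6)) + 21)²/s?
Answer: 2550058/41683 ≈ 61.177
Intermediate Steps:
s = 41683/52042 (s = -41683/(-52042) = -41683*(-1/52042) = 41683/52042 ≈ 0.80095)
((-20 - 1*(-6)) + 21)²/s = ((-20 - 1*(-6)) + 21)²/(41683/52042) = ((-20 + 6) + 21)²*(52042/41683) = (-14 + 21)²*(52042/41683) = 7²*(52042/41683) = 49*(52042/41683) = 2550058/41683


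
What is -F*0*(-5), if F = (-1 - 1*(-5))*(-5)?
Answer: 0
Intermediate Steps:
F = -20 (F = (-1 + 5)*(-5) = 4*(-5) = -20)
-F*0*(-5) = -(-20*0)*(-5) = -0*(-5) = -1*0 = 0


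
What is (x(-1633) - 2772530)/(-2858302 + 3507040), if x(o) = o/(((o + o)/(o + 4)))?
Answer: -5546689/1297476 ≈ -4.2750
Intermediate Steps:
x(o) = 2 + o/2 (x(o) = o/(((2*o)/(4 + o))) = o/((2*o/(4 + o))) = o*((4 + o)/(2*o)) = 2 + o/2)
(x(-1633) - 2772530)/(-2858302 + 3507040) = ((2 + (½)*(-1633)) - 2772530)/(-2858302 + 3507040) = ((2 - 1633/2) - 2772530)/648738 = (-1629/2 - 2772530)*(1/648738) = -5546689/2*1/648738 = -5546689/1297476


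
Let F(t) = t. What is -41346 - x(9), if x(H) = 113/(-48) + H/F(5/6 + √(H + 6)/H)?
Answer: -21837221/528 + 108*√15/55 ≈ -41351.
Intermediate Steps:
x(H) = -113/48 + H/(⅚ + √(6 + H)/H) (x(H) = 113/(-48) + H/(5/6 + √(H + 6)/H) = 113*(-1/48) + H/(5*(⅙) + √(6 + H)/H) = -113/48 + H/(⅚ + √(6 + H)/H))
-41346 - x(9) = -41346 - (-113/48 + 9/(⅚ + √(6 + 9)/9)) = -41346 - (-113/48 + 9/(⅚ + √15/9)) = -41346 + (113/48 - 9/(⅚ + √15/9)) = -1984495/48 - 9/(⅚ + √15/9)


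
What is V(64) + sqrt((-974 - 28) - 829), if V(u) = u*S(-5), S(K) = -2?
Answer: -128 + I*sqrt(1831) ≈ -128.0 + 42.79*I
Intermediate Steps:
V(u) = -2*u (V(u) = u*(-2) = -2*u)
V(64) + sqrt((-974 - 28) - 829) = -2*64 + sqrt((-974 - 28) - 829) = -128 + sqrt(-1002 - 829) = -128 + sqrt(-1831) = -128 + I*sqrt(1831)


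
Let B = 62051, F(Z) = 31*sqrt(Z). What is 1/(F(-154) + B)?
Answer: 5641/350043145 - 31*I*sqrt(154)/3850474595 ≈ 1.6115e-5 - 9.991e-8*I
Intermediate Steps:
1/(F(-154) + B) = 1/(31*sqrt(-154) + 62051) = 1/(31*(I*sqrt(154)) + 62051) = 1/(31*I*sqrt(154) + 62051) = 1/(62051 + 31*I*sqrt(154))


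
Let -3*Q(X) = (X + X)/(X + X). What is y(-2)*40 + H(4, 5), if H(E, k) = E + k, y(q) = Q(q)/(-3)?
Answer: 121/9 ≈ 13.444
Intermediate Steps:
Q(X) = -⅓ (Q(X) = -(X + X)/(3*(X + X)) = -2*X/(3*(2*X)) = -2*X*1/(2*X)/3 = -⅓*1 = -⅓)
y(q) = ⅑ (y(q) = -⅓/(-3) = -⅓*(-⅓) = ⅑)
y(-2)*40 + H(4, 5) = (⅑)*40 + (4 + 5) = 40/9 + 9 = 121/9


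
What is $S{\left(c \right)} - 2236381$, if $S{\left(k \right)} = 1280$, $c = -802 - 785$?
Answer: $-2235101$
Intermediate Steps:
$c = -1587$ ($c = -802 - 785 = -1587$)
$S{\left(c \right)} - 2236381 = 1280 - 2236381 = -2235101$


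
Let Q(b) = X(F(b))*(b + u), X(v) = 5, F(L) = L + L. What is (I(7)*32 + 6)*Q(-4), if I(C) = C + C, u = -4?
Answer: -18160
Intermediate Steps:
F(L) = 2*L
I(C) = 2*C
Q(b) = -20 + 5*b (Q(b) = 5*(b - 4) = 5*(-4 + b) = -20 + 5*b)
(I(7)*32 + 6)*Q(-4) = ((2*7)*32 + 6)*(-20 + 5*(-4)) = (14*32 + 6)*(-20 - 20) = (448 + 6)*(-40) = 454*(-40) = -18160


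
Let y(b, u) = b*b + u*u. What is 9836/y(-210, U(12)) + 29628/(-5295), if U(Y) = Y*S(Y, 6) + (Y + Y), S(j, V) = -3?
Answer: -104898301/19522665 ≈ -5.3732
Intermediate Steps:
U(Y) = -Y (U(Y) = Y*(-3) + (Y + Y) = -3*Y + 2*Y = -Y)
y(b, u) = b² + u²
9836/y(-210, U(12)) + 29628/(-5295) = 9836/((-210)² + (-1*12)²) + 29628/(-5295) = 9836/(44100 + (-12)²) + 29628*(-1/5295) = 9836/(44100 + 144) - 9876/1765 = 9836/44244 - 9876/1765 = 9836*(1/44244) - 9876/1765 = 2459/11061 - 9876/1765 = -104898301/19522665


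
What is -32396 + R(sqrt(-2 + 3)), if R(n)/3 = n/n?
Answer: -32393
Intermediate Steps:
R(n) = 3 (R(n) = 3*(n/n) = 3*1 = 3)
-32396 + R(sqrt(-2 + 3)) = -32396 + 3 = -32393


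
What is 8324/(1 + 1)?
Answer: 4162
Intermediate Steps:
8324/(1 + 1) = 8324/2 = 8324*(½) = 4162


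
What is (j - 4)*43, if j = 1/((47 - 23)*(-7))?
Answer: -28939/168 ≈ -172.26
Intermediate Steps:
j = -1/168 (j = -⅐/24 = (1/24)*(-⅐) = -1/168 ≈ -0.0059524)
(j - 4)*43 = (-1/168 - 4)*43 = -673/168*43 = -28939/168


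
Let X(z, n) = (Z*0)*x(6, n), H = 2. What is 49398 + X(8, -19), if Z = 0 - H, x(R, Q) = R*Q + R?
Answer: 49398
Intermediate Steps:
x(R, Q) = R + Q*R (x(R, Q) = Q*R + R = R + Q*R)
Z = -2 (Z = 0 - 1*2 = 0 - 2 = -2)
X(z, n) = 0 (X(z, n) = (-2*0)*(6*(1 + n)) = 0*(6 + 6*n) = 0)
49398 + X(8, -19) = 49398 + 0 = 49398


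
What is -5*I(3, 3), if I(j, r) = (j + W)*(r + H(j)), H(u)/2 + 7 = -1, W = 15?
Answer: 1170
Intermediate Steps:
H(u) = -16 (H(u) = -14 + 2*(-1) = -14 - 2 = -16)
I(j, r) = (-16 + r)*(15 + j) (I(j, r) = (j + 15)*(r - 16) = (15 + j)*(-16 + r) = (-16 + r)*(15 + j))
-5*I(3, 3) = -5*(-240 - 16*3 + 15*3 + 3*3) = -5*(-240 - 48 + 45 + 9) = -5*(-234) = 1170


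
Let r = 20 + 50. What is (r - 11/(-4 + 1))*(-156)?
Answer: -11492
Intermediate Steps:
r = 70
(r - 11/(-4 + 1))*(-156) = (70 - 11/(-4 + 1))*(-156) = (70 - 11/(-3))*(-156) = (70 - 11*(-1/3))*(-156) = (70 + 11/3)*(-156) = (221/3)*(-156) = -11492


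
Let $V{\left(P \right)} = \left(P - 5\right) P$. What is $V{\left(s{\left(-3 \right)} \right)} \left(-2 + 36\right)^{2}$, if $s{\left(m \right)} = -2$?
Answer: $16184$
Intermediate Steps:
$V{\left(P \right)} = P \left(-5 + P\right)$ ($V{\left(P \right)} = \left(-5 + P\right) P = P \left(-5 + P\right)$)
$V{\left(s{\left(-3 \right)} \right)} \left(-2 + 36\right)^{2} = - 2 \left(-5 - 2\right) \left(-2 + 36\right)^{2} = \left(-2\right) \left(-7\right) 34^{2} = 14 \cdot 1156 = 16184$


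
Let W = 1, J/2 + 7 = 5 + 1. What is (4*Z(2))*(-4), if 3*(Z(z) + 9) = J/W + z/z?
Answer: 448/3 ≈ 149.33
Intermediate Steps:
J = -2 (J = -14 + 2*(5 + 1) = -14 + 2*6 = -14 + 12 = -2)
Z(z) = -28/3 (Z(z) = -9 + (-2/1 + z/z)/3 = -9 + (-2*1 + 1)/3 = -9 + (-2 + 1)/3 = -9 + (⅓)*(-1) = -9 - ⅓ = -28/3)
(4*Z(2))*(-4) = (4*(-28/3))*(-4) = -112/3*(-4) = 448/3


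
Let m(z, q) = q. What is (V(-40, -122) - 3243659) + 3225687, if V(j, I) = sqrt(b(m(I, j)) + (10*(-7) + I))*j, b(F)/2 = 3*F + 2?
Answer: -17972 - 80*I*sqrt(107) ≈ -17972.0 - 827.53*I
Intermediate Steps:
b(F) = 4 + 6*F (b(F) = 2*(3*F + 2) = 2*(2 + 3*F) = 4 + 6*F)
V(j, I) = j*sqrt(-66 + I + 6*j) (V(j, I) = sqrt((4 + 6*j) + (10*(-7) + I))*j = sqrt((4 + 6*j) + (-70 + I))*j = sqrt(-66 + I + 6*j)*j = j*sqrt(-66 + I + 6*j))
(V(-40, -122) - 3243659) + 3225687 = (-40*sqrt(-66 - 122 + 6*(-40)) - 3243659) + 3225687 = (-40*sqrt(-66 - 122 - 240) - 3243659) + 3225687 = (-80*I*sqrt(107) - 3243659) + 3225687 = (-3243659 - 80*I*sqrt(107)) + 3225687 = -17972 - 80*I*sqrt(107)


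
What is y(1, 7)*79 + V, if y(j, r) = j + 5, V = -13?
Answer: 461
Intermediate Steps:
y(j, r) = 5 + j
y(1, 7)*79 + V = (5 + 1)*79 - 13 = 6*79 - 13 = 474 - 13 = 461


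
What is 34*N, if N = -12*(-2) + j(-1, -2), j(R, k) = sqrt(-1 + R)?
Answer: 816 + 34*I*sqrt(2) ≈ 816.0 + 48.083*I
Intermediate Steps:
N = 24 + I*sqrt(2) (N = -12*(-2) + sqrt(-1 - 1) = 24 + sqrt(-2) = 24 + I*sqrt(2) ≈ 24.0 + 1.4142*I)
34*N = 34*(24 + I*sqrt(2)) = 816 + 34*I*sqrt(2)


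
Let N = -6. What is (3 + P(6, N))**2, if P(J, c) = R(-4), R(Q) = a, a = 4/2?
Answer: 25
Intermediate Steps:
a = 2 (a = 4*(1/2) = 2)
R(Q) = 2
P(J, c) = 2
(3 + P(6, N))**2 = (3 + 2)**2 = 5**2 = 25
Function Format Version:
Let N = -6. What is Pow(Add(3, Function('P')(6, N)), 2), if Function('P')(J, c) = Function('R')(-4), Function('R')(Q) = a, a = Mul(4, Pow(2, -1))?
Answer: 25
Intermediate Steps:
a = 2 (a = Mul(4, Rational(1, 2)) = 2)
Function('R')(Q) = 2
Function('P')(J, c) = 2
Pow(Add(3, Function('P')(6, N)), 2) = Pow(Add(3, 2), 2) = Pow(5, 2) = 25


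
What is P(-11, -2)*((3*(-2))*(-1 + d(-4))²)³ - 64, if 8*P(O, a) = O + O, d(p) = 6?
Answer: 9281186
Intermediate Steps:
P(O, a) = O/4 (P(O, a) = (O + O)/8 = (2*O)/8 = O/4)
P(-11, -2)*((3*(-2))*(-1 + d(-4))²)³ - 64 = ((¼)*(-11))*((3*(-2))*(-1 + 6)²)³ - 64 = -11*(-6*5²)³/4 - 64 = -11*(-6*25)³/4 - 64 = -11/4*(-150)³ - 64 = -11/4*(-3375000) - 64 = 9281250 - 64 = 9281186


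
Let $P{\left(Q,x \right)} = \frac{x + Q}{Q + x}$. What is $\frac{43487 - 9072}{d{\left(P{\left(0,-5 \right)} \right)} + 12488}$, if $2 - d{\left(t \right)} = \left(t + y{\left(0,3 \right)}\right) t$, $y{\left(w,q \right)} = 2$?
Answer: $\frac{34415}{12487} \approx 2.7561$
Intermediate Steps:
$P{\left(Q,x \right)} = 1$ ($P{\left(Q,x \right)} = \frac{Q + x}{Q + x} = 1$)
$d{\left(t \right)} = 2 - t \left(2 + t\right)$ ($d{\left(t \right)} = 2 - \left(t + 2\right) t = 2 - \left(2 + t\right) t = 2 - t \left(2 + t\right)$)
$\frac{43487 - 9072}{d{\left(P{\left(0,-5 \right)} \right)} + 12488} = \frac{43487 - 9072}{\left(2 - 1^{2} - 2\right) + 12488} = \frac{34415}{\left(2 - 1 - 2\right) + 12488} = \frac{34415}{-1 + 12488} = \frac{34415}{12487}$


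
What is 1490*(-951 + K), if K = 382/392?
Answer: -138722725/98 ≈ -1.4155e+6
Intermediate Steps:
K = 191/196 (K = 382*(1/392) = 191/196 ≈ 0.97449)
1490*(-951 + K) = 1490*(-951 + 191/196) = 1490*(-186205/196) = -138722725/98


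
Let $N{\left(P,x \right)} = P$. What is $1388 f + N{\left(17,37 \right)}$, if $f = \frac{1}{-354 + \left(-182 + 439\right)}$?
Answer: $\frac{261}{97} \approx 2.6907$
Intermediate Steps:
$f = - \frac{1}{97}$ ($f = \frac{1}{-354 + 257} = \frac{1}{-97} = - \frac{1}{97} \approx -0.010309$)
$1388 f + N{\left(17,37 \right)} = 1388 \left(- \frac{1}{97}\right) + 17 = - \frac{1388}{97} + 17 = \frac{261}{97}$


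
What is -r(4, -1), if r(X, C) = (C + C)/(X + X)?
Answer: 1/4 ≈ 0.25000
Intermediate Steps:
r(X, C) = C/X (r(X, C) = (2*C)/((2*X)) = (2*C)*(1/(2*X)) = C/X)
-r(4, -1) = -(-1)/4 = -1*(-1/4) = 1/4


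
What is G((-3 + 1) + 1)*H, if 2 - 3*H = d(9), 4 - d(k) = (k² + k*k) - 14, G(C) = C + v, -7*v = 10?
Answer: -2482/21 ≈ -118.19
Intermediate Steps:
v = -10/7 (v = -⅐*10 = -10/7 ≈ -1.4286)
G(C) = -10/7 + C (G(C) = C - 10/7 = -10/7 + C)
d(k) = 18 - 2*k² (d(k) = 4 - ((k² + k*k) - 14) = 4 - ((k² + k²) - 14) = 4 - (2*k² - 14) = 4 - (-14 + 2*k²) = 4 + (14 - 2*k²) = 18 - 2*k²)
H = 146/3 (H = ⅔ - (18 - 2*9²)/3 = ⅔ - (18 - 2*81)/3 = ⅔ - (18 - 162)/3 = ⅔ - ⅓*(-144) = ⅔ + 48 = 146/3 ≈ 48.667)
G((-3 + 1) + 1)*H = (-10/7 + ((-3 + 1) + 1))*(146/3) = (-10/7 + (-2 + 1))*(146/3) = (-10/7 - 1)*(146/3) = -17/7*146/3 = -2482/21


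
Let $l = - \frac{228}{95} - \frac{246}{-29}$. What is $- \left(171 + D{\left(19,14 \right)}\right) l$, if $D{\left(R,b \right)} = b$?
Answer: $- \frac{32634}{29} \approx -1125.3$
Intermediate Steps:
$l = \frac{882}{145}$ ($l = \left(-228\right) \frac{1}{95} - - \frac{246}{29} = - \frac{12}{5} + \frac{246}{29} = \frac{882}{145} \approx 6.0828$)
$- \left(171 + D{\left(19,14 \right)}\right) l = - \frac{\left(171 + 14\right) 882}{145} = - \frac{185 \cdot 882}{145} = \left(-1\right) \frac{32634}{29} = - \frac{32634}{29}$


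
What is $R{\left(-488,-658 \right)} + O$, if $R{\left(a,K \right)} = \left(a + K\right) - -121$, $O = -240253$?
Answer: $-241278$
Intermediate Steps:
$R{\left(a,K \right)} = 121 + K + a$ ($R{\left(a,K \right)} = \left(K + a\right) + 121 = 121 + K + a$)
$R{\left(-488,-658 \right)} + O = \left(121 - 658 - 488\right) - 240253 = -1025 - 240253 = -241278$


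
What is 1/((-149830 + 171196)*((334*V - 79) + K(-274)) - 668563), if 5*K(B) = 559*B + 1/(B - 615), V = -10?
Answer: -889/647394579103 ≈ -1.3732e-9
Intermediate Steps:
K(B) = 1/(5*(-615 + B)) + 559*B/5 (K(B) = (559*B + 1/(B - 615))/5 = (559*B + 1/(-615 + B))/5 = (1/(-615 + B) + 559*B)/5 = 1/(5*(-615 + B)) + 559*B/5)
1/((-149830 + 171196)*((334*V - 79) + K(-274)) - 668563) = 1/((-149830 + 171196)*((334*(-10) - 79) + (1 - 343785*(-274) + 559*(-274)**2)/(5*(-615 - 274))) - 668563) = 1/(21366*((-3340 - 79) + (1/5)*(1 + 94197090 + 559*75076)/(-889)) - 668563) = 1/(21366*(-3419 + (1/5)*(-1/889)*(1 + 94197090 + 41967484)) - 668563) = 1/(21366*(-3419 + (1/5)*(-1/889)*136164575) - 668563) = 1/(21366*(-3419 - 27232915/889) - 668563) = 1/(21366*(-30272406/889) - 668563) = 1/(-646800226596/889 - 668563) = 1/(-647394579103/889) = -889/647394579103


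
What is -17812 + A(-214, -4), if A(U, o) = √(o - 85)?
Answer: -17812 + I*√89 ≈ -17812.0 + 9.434*I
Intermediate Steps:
A(U, o) = √(-85 + o)
-17812 + A(-214, -4) = -17812 + √(-85 - 4) = -17812 + √(-89) = -17812 + I*√89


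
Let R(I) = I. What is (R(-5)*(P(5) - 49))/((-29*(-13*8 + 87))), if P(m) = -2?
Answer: 15/29 ≈ 0.51724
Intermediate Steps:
(R(-5)*(P(5) - 49))/((-29*(-13*8 + 87))) = (-5*(-2 - 49))/((-29*(-13*8 + 87))) = (-5*(-51))/((-29*(-104 + 87))) = 255/((-29*(-17))) = 255/493 = 255*(1/493) = 15/29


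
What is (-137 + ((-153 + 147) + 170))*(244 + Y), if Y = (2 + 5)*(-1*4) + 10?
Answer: 6102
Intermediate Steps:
Y = -18 (Y = 7*(-4) + 10 = -28 + 10 = -18)
(-137 + ((-153 + 147) + 170))*(244 + Y) = (-137 + ((-153 + 147) + 170))*(244 - 18) = (-137 + (-6 + 170))*226 = (-137 + 164)*226 = 27*226 = 6102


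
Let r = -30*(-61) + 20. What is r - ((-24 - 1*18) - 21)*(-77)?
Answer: -3001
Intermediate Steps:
r = 1850 (r = 1830 + 20 = 1850)
r - ((-24 - 1*18) - 21)*(-77) = 1850 - ((-24 - 1*18) - 21)*(-77) = 1850 - ((-24 - 18) - 21)*(-77) = 1850 - (-42 - 21)*(-77) = 1850 - (-63)*(-77) = 1850 - 1*4851 = 1850 - 4851 = -3001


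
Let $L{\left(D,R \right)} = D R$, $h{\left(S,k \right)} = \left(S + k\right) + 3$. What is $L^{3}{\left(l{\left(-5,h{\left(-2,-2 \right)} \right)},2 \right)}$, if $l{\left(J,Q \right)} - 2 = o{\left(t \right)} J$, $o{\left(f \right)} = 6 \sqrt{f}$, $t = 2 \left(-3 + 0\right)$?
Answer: $-259136 + 1293120 i \sqrt{6} \approx -2.5914 \cdot 10^{5} + 3.1675 \cdot 10^{6} i$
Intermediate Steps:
$h{\left(S,k \right)} = 3 + S + k$
$t = -6$ ($t = 2 \left(-3\right) = -6$)
$l{\left(J,Q \right)} = 2 + 6 i J \sqrt{6}$ ($l{\left(J,Q \right)} = 2 + 6 \sqrt{-6} J = 2 + 6 i \sqrt{6} J = 2 + 6 i J \sqrt{6}$)
$L^{3}{\left(l{\left(-5,h{\left(-2,-2 \right)} \right)},2 \right)} = \left(\left(2 + 6 i \left(-5\right) \sqrt{6}\right) 2\right)^{3} = \left(\left(2 - 30 i \sqrt{6}\right) 2\right)^{3} = \left(4 - 60 i \sqrt{6}\right)^{3}$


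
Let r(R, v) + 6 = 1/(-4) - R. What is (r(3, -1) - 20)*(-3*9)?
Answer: 3159/4 ≈ 789.75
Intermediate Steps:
r(R, v) = -25/4 - R (r(R, v) = -6 + (1/(-4) - R) = -6 + (-1/4 - R) = -25/4 - R)
(r(3, -1) - 20)*(-3*9) = ((-25/4 - 1*3) - 20)*(-3*9) = ((-25/4 - 3) - 20)*(-27) = (-37/4 - 20)*(-27) = -117/4*(-27) = 3159/4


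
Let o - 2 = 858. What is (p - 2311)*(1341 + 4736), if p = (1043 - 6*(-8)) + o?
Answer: -2187720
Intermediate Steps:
o = 860 (o = 2 + 858 = 860)
p = 1951 (p = (1043 - 6*(-8)) + 860 = (1043 + 48) + 860 = 1091 + 860 = 1951)
(p - 2311)*(1341 + 4736) = (1951 - 2311)*(1341 + 4736) = -360*6077 = -2187720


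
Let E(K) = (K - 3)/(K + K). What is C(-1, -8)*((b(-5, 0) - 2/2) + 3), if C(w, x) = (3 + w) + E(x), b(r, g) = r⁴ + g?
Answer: 26961/16 ≈ 1685.1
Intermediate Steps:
E(K) = (-3 + K)/(2*K) (E(K) = (-3 + K)/((2*K)) = (-3 + K)*(1/(2*K)) = (-3 + K)/(2*K))
b(r, g) = g + r⁴
C(w, x) = 3 + w + (-3 + x)/(2*x) (C(w, x) = (3 + w) + (-3 + x)/(2*x) = 3 + w + (-3 + x)/(2*x))
C(-1, -8)*((b(-5, 0) - 2/2) + 3) = (7/2 - 1 - 3/2/(-8))*(((0 + (-5)⁴) - 2/2) + 3) = (7/2 - 1 - 3/2*(-⅛))*(((0 + 625) - 2*½) + 3) = (7/2 - 1 + 3/16)*((625 - 1) + 3) = 43*(624 + 3)/16 = (43/16)*627 = 26961/16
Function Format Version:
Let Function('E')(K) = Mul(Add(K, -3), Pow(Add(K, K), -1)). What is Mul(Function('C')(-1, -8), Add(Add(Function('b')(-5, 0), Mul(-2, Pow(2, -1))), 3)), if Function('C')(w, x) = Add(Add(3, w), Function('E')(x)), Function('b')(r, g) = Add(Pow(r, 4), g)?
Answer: Rational(26961, 16) ≈ 1685.1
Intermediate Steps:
Function('E')(K) = Mul(Rational(1, 2), Pow(K, -1), Add(-3, K)) (Function('E')(K) = Mul(Add(-3, K), Pow(Mul(2, K), -1)) = Mul(Add(-3, K), Mul(Rational(1, 2), Pow(K, -1))) = Mul(Rational(1, 2), Pow(K, -1), Add(-3, K)))
Function('b')(r, g) = Add(g, Pow(r, 4))
Function('C')(w, x) = Add(3, w, Mul(Rational(1, 2), Pow(x, -1), Add(-3, x))) (Function('C')(w, x) = Add(Add(3, w), Mul(Rational(1, 2), Pow(x, -1), Add(-3, x))) = Add(3, w, Mul(Rational(1, 2), Pow(x, -1), Add(-3, x))))
Mul(Function('C')(-1, -8), Add(Add(Function('b')(-5, 0), Mul(-2, Pow(2, -1))), 3)) = Mul(Add(Rational(7, 2), -1, Mul(Rational(-3, 2), Pow(-8, -1))), Add(Add(Add(0, Pow(-5, 4)), Mul(-2, Pow(2, -1))), 3)) = Mul(Add(Rational(7, 2), -1, Mul(Rational(-3, 2), Rational(-1, 8))), Add(Add(Add(0, 625), Mul(-2, Rational(1, 2))), 3)) = Mul(Add(Rational(7, 2), -1, Rational(3, 16)), Add(Add(625, -1), 3)) = Mul(Rational(43, 16), Add(624, 3)) = Mul(Rational(43, 16), 627) = Rational(26961, 16)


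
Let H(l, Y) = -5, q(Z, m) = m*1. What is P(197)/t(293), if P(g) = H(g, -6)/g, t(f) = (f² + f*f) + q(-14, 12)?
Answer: -1/6765374 ≈ -1.4781e-7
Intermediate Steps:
q(Z, m) = m
t(f) = 12 + 2*f² (t(f) = (f² + f*f) + 12 = (f² + f²) + 12 = 2*f² + 12 = 12 + 2*f²)
P(g) = -5/g
P(197)/t(293) = (-5/197)/(12 + 2*293²) = (-5*1/197)/(12 + 2*85849) = -5/(197*(12 + 171698)) = -5/197/171710 = -5/197*1/171710 = -1/6765374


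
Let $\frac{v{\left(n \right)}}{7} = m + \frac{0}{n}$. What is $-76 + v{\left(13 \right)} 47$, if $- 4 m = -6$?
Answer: $\frac{835}{2} \approx 417.5$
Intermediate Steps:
$m = \frac{3}{2}$ ($m = \left(- \frac{1}{4}\right) \left(-6\right) = \frac{3}{2} \approx 1.5$)
$v{\left(n \right)} = \frac{21}{2}$ ($v{\left(n \right)} = 7 \left(\frac{3}{2} + \frac{0}{n}\right) = 7 \left(\frac{3}{2} + 0\right) = 7 \cdot \frac{3}{2} = \frac{21}{2}$)
$-76 + v{\left(13 \right)} 47 = -76 + \frac{21}{2} \cdot 47 = -76 + \frac{987}{2} = \frac{835}{2}$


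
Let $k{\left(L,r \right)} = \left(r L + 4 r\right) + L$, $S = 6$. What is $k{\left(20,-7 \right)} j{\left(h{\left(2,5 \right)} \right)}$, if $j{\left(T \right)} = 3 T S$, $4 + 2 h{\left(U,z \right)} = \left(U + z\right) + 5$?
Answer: $-10656$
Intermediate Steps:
$h{\left(U,z \right)} = \frac{1}{2} + \frac{U}{2} + \frac{z}{2}$ ($h{\left(U,z \right)} = -2 + \frac{\left(U + z\right) + 5}{2} = -2 + \frac{5 + U + z}{2} = -2 + \left(\frac{5}{2} + \frac{U}{2} + \frac{z}{2}\right) = \frac{1}{2} + \frac{U}{2} + \frac{z}{2}$)
$j{\left(T \right)} = 18 T$ ($j{\left(T \right)} = 3 T 6 = 18 T$)
$k{\left(L,r \right)} = L + 4 r + L r$ ($k{\left(L,r \right)} = \left(L r + 4 r\right) + L = \left(4 r + L r\right) + L = L + 4 r + L r$)
$k{\left(20,-7 \right)} j{\left(h{\left(2,5 \right)} \right)} = \left(20 + 4 \left(-7\right) + 20 \left(-7\right)\right) 18 \left(\frac{1}{2} + \frac{1}{2} \cdot 2 + \frac{1}{2} \cdot 5\right) = \left(20 - 28 - 140\right) 18 \left(\frac{1}{2} + 1 + \frac{5}{2}\right) = - 148 \cdot 18 \cdot 4 = \left(-148\right) 72 = -10656$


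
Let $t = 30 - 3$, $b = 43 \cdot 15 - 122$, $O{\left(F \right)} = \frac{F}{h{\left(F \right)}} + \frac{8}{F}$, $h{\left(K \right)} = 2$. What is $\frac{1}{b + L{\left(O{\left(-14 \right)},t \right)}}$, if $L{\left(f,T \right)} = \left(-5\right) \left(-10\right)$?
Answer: $\frac{1}{573} \approx 0.0017452$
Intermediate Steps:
$O{\left(F \right)} = \frac{F}{2} + \frac{8}{F}$
$b = 523$ ($b = 645 - 122 = 523$)
$t = 27$
$L{\left(f,T \right)} = 50$
$\frac{1}{b + L{\left(O{\left(-14 \right)},t \right)}} = \frac{1}{523 + 50} = \frac{1}{573}$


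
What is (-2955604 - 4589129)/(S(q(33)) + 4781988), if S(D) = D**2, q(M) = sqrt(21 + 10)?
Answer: -7544733/4782019 ≈ -1.5777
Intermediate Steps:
q(M) = sqrt(31)
(-2955604 - 4589129)/(S(q(33)) + 4781988) = (-2955604 - 4589129)/((sqrt(31))**2 + 4781988) = -7544733/(31 + 4781988) = -7544733/4782019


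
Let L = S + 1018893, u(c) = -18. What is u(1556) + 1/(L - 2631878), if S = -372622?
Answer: -35740927/1985607 ≈ -18.000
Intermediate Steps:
L = 646271 (L = -372622 + 1018893 = 646271)
u(1556) + 1/(L - 2631878) = -18 + 1/(646271 - 2631878) = -18 + 1/(-1985607) = -18 - 1/1985607 = -35740927/1985607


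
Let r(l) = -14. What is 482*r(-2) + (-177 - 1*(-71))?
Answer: -6854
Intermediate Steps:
482*r(-2) + (-177 - 1*(-71)) = 482*(-14) + (-177 - 1*(-71)) = -6748 + (-177 + 71) = -6748 - 106 = -6854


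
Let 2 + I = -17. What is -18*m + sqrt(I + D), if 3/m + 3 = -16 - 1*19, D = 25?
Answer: 27/19 + sqrt(6) ≈ 3.8705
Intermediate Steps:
I = -19 (I = -2 - 17 = -19)
m = -3/38 (m = 3/(-3 + (-16 - 1*19)) = 3/(-3 + (-16 - 19)) = 3/(-3 - 35) = 3/(-38) = 3*(-1/38) = -3/38 ≈ -0.078947)
-18*m + sqrt(I + D) = -18*(-3/38) + sqrt(-19 + 25) = 27/19 + sqrt(6)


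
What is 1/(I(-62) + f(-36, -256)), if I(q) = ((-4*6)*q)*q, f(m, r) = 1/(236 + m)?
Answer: -200/18451199 ≈ -1.0839e-5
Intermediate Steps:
I(q) = -24*q² (I(q) = (-24*q)*q = -24*q²)
1/(I(-62) + f(-36, -256)) = 1/(-24*(-62)² + 1/(236 - 36)) = 1/(-24*3844 + 1/200) = 1/(-92256 + 1/200) = 1/(-18451199/200) = -200/18451199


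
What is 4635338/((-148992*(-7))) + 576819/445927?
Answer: 1334306141731/232538444544 ≈ 5.7380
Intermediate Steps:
4635338/((-148992*(-7))) + 576819/445927 = 4635338/1042944 + 576819*(1/445927) = 4635338*(1/1042944) + 576819/445927 = 2317669/521472 + 576819/445927 = 1334306141731/232538444544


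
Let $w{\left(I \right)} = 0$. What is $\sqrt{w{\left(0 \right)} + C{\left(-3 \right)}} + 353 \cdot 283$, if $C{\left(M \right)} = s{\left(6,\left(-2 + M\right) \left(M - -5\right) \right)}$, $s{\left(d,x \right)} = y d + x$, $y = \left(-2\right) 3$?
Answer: $99899 + i \sqrt{46} \approx 99899.0 + 6.7823 i$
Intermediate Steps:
$y = -6$
$s{\left(d,x \right)} = x - 6 d$ ($s{\left(d,x \right)} = - 6 d + x = x - 6 d$)
$C{\left(M \right)} = -36 + \left(-2 + M\right) \left(5 + M\right)$ ($C{\left(M \right)} = \left(-2 + M\right) \left(M - -5\right) - 36 = \left(-2 + M\right) \left(M + 5\right) - 36 = \left(-2 + M\right) \left(5 + M\right) - 36 = -36 + \left(-2 + M\right) \left(5 + M\right)$)
$\sqrt{w{\left(0 \right)} + C{\left(-3 \right)}} + 353 \cdot 283 = \sqrt{0 + \left(-46 + \left(-3\right)^{2} + 3 \left(-3\right)\right)} + 353 \cdot 283 = \sqrt{0 - 46} + 99899 = \sqrt{-46} + 99899 = i \sqrt{46} + 99899 = 99899 + i \sqrt{46}$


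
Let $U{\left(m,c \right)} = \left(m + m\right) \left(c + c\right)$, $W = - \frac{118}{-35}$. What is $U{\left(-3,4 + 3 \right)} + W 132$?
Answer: $\frac{12636}{35} \approx 361.03$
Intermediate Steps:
$W = \frac{118}{35}$ ($W = \left(-118\right) \left(- \frac{1}{35}\right) = \frac{118}{35} \approx 3.3714$)
$U{\left(m,c \right)} = 4 c m$ ($U{\left(m,c \right)} = 2 m 2 c = 4 c m$)
$U{\left(-3,4 + 3 \right)} + W 132 = 4 \left(4 + 3\right) \left(-3\right) + \frac{118}{35} \cdot 132 = 4 \cdot 7 \left(-3\right) + \frac{15576}{35} = -84 + \frac{15576}{35} = \frac{12636}{35}$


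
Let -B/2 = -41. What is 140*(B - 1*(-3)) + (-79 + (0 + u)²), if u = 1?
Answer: 11822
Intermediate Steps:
B = 82 (B = -2*(-41) = 82)
140*(B - 1*(-3)) + (-79 + (0 + u)²) = 140*(82 - 1*(-3)) + (-79 + (0 + 1)²) = 140*(82 + 3) + (-79 + 1²) = 140*85 + (-79 + 1) = 11900 - 78 = 11822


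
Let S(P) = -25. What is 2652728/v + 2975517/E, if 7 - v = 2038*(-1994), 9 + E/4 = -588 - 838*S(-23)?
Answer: 12307807390679/330840375948 ≈ 37.202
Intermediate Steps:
E = 81412 (E = -36 + 4*(-588 - 838*(-25)) = -36 + 4*(-588 + 20950) = -36 + 4*20362 = -36 + 81448 = 81412)
v = 4063779 (v = 7 - 2038*(-1994) = 7 - 1*(-4063772) = 7 + 4063772 = 4063779)
2652728/v + 2975517/E = 2652728/4063779 + 2975517/81412 = 12307807390679/330840375948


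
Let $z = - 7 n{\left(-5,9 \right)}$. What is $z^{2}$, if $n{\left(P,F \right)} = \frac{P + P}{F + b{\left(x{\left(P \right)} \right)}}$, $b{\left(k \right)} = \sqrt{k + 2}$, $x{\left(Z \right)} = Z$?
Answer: $\frac{4900}{\left(9 + i \sqrt{3}\right)^{2}} \approx 54.167 - 21.651 i$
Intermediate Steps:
$b{\left(k \right)} = \sqrt{2 + k}$
$n{\left(P,F \right)} = \frac{2 P}{F + \sqrt{2 + P}}$ ($n{\left(P,F \right)} = \frac{P + P}{F + \sqrt{2 + P}} = \frac{2 P}{F + \sqrt{2 + P}}$)
$z = \frac{70}{9 + i \sqrt{3}}$ ($z = - 7 \cdot 2 \left(-5\right) \frac{1}{9 + \sqrt{2 - 5}} = - 7 \cdot 2 \left(-5\right) \frac{1}{9 + \sqrt{-3}} = - 7 \cdot 2 \left(-5\right) \frac{1}{9 + i \sqrt{3}} = - 7 \left(- \frac{10}{9 + i \sqrt{3}}\right) = \frac{70}{9 + i \sqrt{3}} \approx 7.5 - 1.4434 i$)
$z^{2} = \left(\frac{15}{2} - \frac{5 i \sqrt{3}}{6}\right)^{2}$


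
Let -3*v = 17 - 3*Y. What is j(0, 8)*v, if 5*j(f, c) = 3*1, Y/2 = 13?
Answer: 61/5 ≈ 12.200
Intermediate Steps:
Y = 26 (Y = 2*13 = 26)
j(f, c) = ⅗ (j(f, c) = (3*1)/5 = (⅕)*3 = ⅗)
v = 61/3 (v = -(17 - 3*26)/3 = -(17 - 78)/3 = -⅓*(-61) = 61/3 ≈ 20.333)
j(0, 8)*v = (⅗)*(61/3) = 61/5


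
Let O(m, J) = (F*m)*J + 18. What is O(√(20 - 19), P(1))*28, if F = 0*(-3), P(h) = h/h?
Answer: 504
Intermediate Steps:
P(h) = 1
F = 0
O(m, J) = 18 (O(m, J) = (0*m)*J + 18 = 0*J + 18 = 0 + 18 = 18)
O(√(20 - 19), P(1))*28 = 18*28 = 504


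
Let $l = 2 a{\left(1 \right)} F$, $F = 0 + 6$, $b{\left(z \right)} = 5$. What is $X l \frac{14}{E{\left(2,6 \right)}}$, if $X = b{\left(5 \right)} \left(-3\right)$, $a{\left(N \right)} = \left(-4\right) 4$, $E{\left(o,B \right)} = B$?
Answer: $6720$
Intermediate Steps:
$a{\left(N \right)} = -16$
$X = -15$ ($X = 5 \left(-3\right) = -15$)
$F = 6$
$l = -192$ ($l = 2 \left(-16\right) 6 = \left(-32\right) 6 = -192$)
$X l \frac{14}{E{\left(2,6 \right)}} = \left(-15\right) \left(-192\right) \frac{14}{6} = 2880 \cdot 14 \cdot \frac{1}{6} = 2880 \cdot \frac{7}{3} = 6720$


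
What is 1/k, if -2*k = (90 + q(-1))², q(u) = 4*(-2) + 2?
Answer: -1/3528 ≈ -0.00028345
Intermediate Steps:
q(u) = -6 (q(u) = -8 + 2 = -6)
k = -3528 (k = -(90 - 6)²/2 = -½*84² = -½*7056 = -3528)
1/k = 1/(-3528) = -1/3528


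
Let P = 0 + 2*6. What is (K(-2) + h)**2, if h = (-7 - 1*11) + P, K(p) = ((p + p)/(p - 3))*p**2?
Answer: 196/25 ≈ 7.8400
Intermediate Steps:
K(p) = 2*p**3/(-3 + p) (K(p) = ((2*p)/(-3 + p))*p**2 = (2*p/(-3 + p))*p**2 = 2*p**3/(-3 + p))
P = 12 (P = 0 + 12 = 12)
h = -6 (h = (-7 - 1*11) + 12 = (-7 - 11) + 12 = -18 + 12 = -6)
(K(-2) + h)**2 = (2*(-2)**3/(-3 - 2) - 6)**2 = (2*(-8)/(-5) - 6)**2 = (2*(-8)*(-1/5) - 6)**2 = (16/5 - 6)**2 = (-14/5)**2 = 196/25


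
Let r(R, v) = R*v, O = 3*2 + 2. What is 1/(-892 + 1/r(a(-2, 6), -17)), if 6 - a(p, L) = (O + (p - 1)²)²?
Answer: -4811/4291411 ≈ -0.0011211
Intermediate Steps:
O = 8 (O = 6 + 2 = 8)
a(p, L) = 6 - (8 + (-1 + p)²)² (a(p, L) = 6 - (8 + (p - 1)²)² = 6 - (8 + (-1 + p)²)²)
1/(-892 + 1/r(a(-2, 6), -17)) = 1/(-892 + 1/((6 - (8 + (-1 - 2)²)²)*(-17))) = 1/(-892 + 1/((6 - (8 + (-3)²)²)*(-17))) = 1/(-892 + 1/((6 - (8 + 9)²)*(-17))) = 1/(-892 + 1/((6 - 1*17²)*(-17))) = 1/(-892 + 1/((6 - 1*289)*(-17))) = 1/(-892 + 1/((6 - 289)*(-17))) = 1/(-892 + 1/(-283*(-17))) = 1/(-892 + 1/4811) = 1/(-4291411/4811) = -4811/4291411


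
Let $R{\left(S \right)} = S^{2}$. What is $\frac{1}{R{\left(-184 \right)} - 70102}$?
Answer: $- \frac{1}{36246} \approx -2.7589 \cdot 10^{-5}$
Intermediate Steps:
$\frac{1}{R{\left(-184 \right)} - 70102} = \frac{1}{\left(-184\right)^{2} - 70102} = \frac{1}{33856 - 70102} = \frac{1}{-36246} = - \frac{1}{36246}$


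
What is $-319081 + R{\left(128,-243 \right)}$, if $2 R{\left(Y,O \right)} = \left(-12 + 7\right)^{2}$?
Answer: $- \frac{638137}{2} \approx -3.1907 \cdot 10^{5}$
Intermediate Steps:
$R{\left(Y,O \right)} = \frac{25}{2}$ ($R{\left(Y,O \right)} = \frac{\left(-12 + 7\right)^{2}}{2} = \frac{\left(-5\right)^{2}}{2} = \frac{1}{2} \cdot 25 = \frac{25}{2}$)
$-319081 + R{\left(128,-243 \right)} = -319081 + \frac{25}{2} = - \frac{638137}{2}$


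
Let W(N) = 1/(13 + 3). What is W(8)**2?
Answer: 1/256 ≈ 0.0039063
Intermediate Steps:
W(N) = 1/16
W(8)**2 = (1/16)**2 = 1/256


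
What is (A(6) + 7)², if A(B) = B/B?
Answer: 64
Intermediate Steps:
A(B) = 1
(A(6) + 7)² = (1 + 7)² = 8² = 64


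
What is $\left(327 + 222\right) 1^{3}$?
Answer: $549$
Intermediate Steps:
$\left(327 + 222\right) 1^{3} = 549 \cdot 1 = 549$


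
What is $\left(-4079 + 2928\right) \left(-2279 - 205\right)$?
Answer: $2859084$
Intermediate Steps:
$\left(-4079 + 2928\right) \left(-2279 - 205\right) = \left(-1151\right) \left(-2484\right) = 2859084$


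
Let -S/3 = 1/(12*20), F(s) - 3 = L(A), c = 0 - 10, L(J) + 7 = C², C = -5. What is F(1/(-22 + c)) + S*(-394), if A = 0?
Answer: 1037/40 ≈ 25.925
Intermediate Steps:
L(J) = 18 (L(J) = -7 + (-5)² = -7 + 25 = 18)
c = -10
F(s) = 21 (F(s) = 3 + 18 = 21)
S = -1/80 (S = -3/(12*20) = -3/240 = -3*1/240 = -1/80 ≈ -0.012500)
F(1/(-22 + c)) + S*(-394) = 21 - 1/80*(-394) = 21 + 197/40 = 1037/40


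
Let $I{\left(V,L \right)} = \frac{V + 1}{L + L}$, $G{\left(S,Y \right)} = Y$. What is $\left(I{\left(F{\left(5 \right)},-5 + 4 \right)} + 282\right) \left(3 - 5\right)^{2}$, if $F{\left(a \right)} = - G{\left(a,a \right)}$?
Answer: $1136$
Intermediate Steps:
$F{\left(a \right)} = - a$
$I{\left(V,L \right)} = \frac{1 + V}{2 L}$
$\left(I{\left(F{\left(5 \right)},-5 + 4 \right)} + 282\right) \left(3 - 5\right)^{2} = \left(\frac{1 - 5}{2 \left(-5 + 4\right)} + 282\right) \left(3 - 5\right)^{2} = \left(\frac{1 - 5}{2 \left(-1\right)} + 282\right) \left(-2\right)^{2} = \left(\frac{1}{2} \left(-1\right) \left(-4\right) + 282\right) 4 = \left(2 + 282\right) 4 = 284 \cdot 4 = 1136$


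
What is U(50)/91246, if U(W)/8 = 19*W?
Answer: 3800/45623 ≈ 0.083291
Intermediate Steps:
U(W) = 152*W (U(W) = 8*(19*W) = 152*W)
U(50)/91246 = (152*50)/91246 = 7600*(1/91246) = 3800/45623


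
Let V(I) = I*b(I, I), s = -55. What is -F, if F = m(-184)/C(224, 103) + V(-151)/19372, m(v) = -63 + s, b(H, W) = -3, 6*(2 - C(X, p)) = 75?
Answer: -4581305/406812 ≈ -11.261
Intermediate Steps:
C(X, p) = -21/2 (C(X, p) = 2 - ⅙*75 = 2 - 25/2 = -21/2)
V(I) = -3*I (V(I) = I*(-3) = -3*I)
m(v) = -118 (m(v) = -63 - 55 = -118)
F = 4581305/406812 (F = -118/(-21/2) - 3*(-151)/19372 = -118*(-2/21) + 453*(1/19372) = 236/21 + 453/19372 = 4581305/406812 ≈ 11.261)
-F = -1*4581305/406812 = -4581305/406812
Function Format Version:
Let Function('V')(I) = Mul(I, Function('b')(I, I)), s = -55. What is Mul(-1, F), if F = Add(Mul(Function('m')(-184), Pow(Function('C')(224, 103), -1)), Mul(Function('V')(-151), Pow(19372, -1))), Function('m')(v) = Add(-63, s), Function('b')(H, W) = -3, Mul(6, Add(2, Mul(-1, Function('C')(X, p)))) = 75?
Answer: Rational(-4581305, 406812) ≈ -11.261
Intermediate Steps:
Function('C')(X, p) = Rational(-21, 2) (Function('C')(X, p) = Add(2, Mul(Rational(-1, 6), 75)) = Add(2, Rational(-25, 2)) = Rational(-21, 2))
Function('V')(I) = Mul(-3, I) (Function('V')(I) = Mul(I, -3) = Mul(-3, I))
Function('m')(v) = -118 (Function('m')(v) = Add(-63, -55) = -118)
F = Rational(4581305, 406812) (F = Add(Mul(-118, Pow(Rational(-21, 2), -1)), Mul(Mul(-3, -151), Pow(19372, -1))) = Add(Mul(-118, Rational(-2, 21)), Mul(453, Rational(1, 19372))) = Add(Rational(236, 21), Rational(453, 19372)) = Rational(4581305, 406812) ≈ 11.261)
Mul(-1, F) = Mul(-1, Rational(4581305, 406812)) = Rational(-4581305, 406812)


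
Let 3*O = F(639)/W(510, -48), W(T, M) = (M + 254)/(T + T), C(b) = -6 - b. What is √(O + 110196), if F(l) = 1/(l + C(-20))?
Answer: √498501709867906/67259 ≈ 331.96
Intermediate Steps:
F(l) = 1/(14 + l) (F(l) = 1/(l + (-6 - 1*(-20))) = 1/(l + (-6 + 20)) = 1/(l + 14) = 1/(14 + l))
W(T, M) = (254 + M)/(2*T) (W(T, M) = (254 + M)/((2*T)) = (254 + M)*(1/(2*T)) = (254 + M)/(2*T))
O = 170/67259 (O = (1/((14 + 639)*(((½)*(254 - 48)/510))))/3 = (1/(653*(((½)*(1/510)*206))))/3 = (1/(653*(103/510)))/3 = ((1/653)*(510/103))/3 = (⅓)*(510/67259) = 170/67259 ≈ 0.0025275)
√(O + 110196) = √(170/67259 + 110196) = √(7411672934/67259) = √498501709867906/67259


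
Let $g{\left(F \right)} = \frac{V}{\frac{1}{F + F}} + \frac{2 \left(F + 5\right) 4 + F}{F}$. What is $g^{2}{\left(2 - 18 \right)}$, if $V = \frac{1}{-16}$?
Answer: $\frac{289}{4} \approx 72.25$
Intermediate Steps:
$V = - \frac{1}{16} \approx -0.0625$
$g{\left(F \right)} = - \frac{F}{8} + \frac{40 + 9 F}{F}$ ($g{\left(F \right)} = - \frac{1}{16 \frac{1}{F + F}} + \frac{2 \left(F + 5\right) 4 + F}{F} = - \frac{1}{16 \frac{1}{2 F}} + \frac{2 \left(5 + F\right) 4 + F}{F} = - \frac{1}{16 \frac{1}{2 F}} + \frac{\left(10 + 2 F\right) 4 + F}{F} = - \frac{2 F}{16} + \frac{\left(40 + 8 F\right) + F}{F} = - \frac{F}{8} + \frac{40 + 9 F}{F}$)
$g^{2}{\left(2 - 18 \right)} = \left(9 + \frac{40}{2 - 18} - \frac{2 - 18}{8}\right)^{2} = \left(9 + \frac{40}{-16} - -2\right)^{2} = \left(9 + 40 \left(- \frac{1}{16}\right) + 2\right)^{2} = \left(9 - \frac{5}{2} + 2\right)^{2} = \left(\frac{17}{2}\right)^{2} = \frac{289}{4}$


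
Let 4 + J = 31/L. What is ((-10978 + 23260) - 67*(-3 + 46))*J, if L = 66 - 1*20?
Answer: -1438353/46 ≈ -31269.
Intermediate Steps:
L = 46 (L = 66 - 20 = 46)
J = -153/46 (J = -4 + 31/46 = -153/46 ≈ -3.3261)
((-10978 + 23260) - 67*(-3 + 46))*J = ((-10978 + 23260) - 67*(-3 + 46))*(-153/46) = (12282 - 67*43)*(-153/46) = (12282 - 2881)*(-153/46) = 9401*(-153/46) = -1438353/46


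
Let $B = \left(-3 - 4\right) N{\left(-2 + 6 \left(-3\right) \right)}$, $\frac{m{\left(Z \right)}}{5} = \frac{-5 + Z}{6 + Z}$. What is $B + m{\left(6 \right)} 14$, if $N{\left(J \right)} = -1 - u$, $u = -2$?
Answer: $- \frac{7}{6} \approx -1.1667$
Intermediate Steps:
$N{\left(J \right)} = 1$ ($N{\left(J \right)} = -1 - -2 = -1 + 2 = 1$)
$m{\left(Z \right)} = \frac{5 \left(-5 + Z\right)}{6 + Z}$ ($m{\left(Z \right)} = 5 \frac{-5 + Z}{6 + Z} = \frac{5 \left(-5 + Z\right)}{6 + Z}$)
$B = -7$ ($B = \left(-3 - 4\right) 1 = \left(-7\right) 1 = -7$)
$B + m{\left(6 \right)} 14 = -7 + \frac{5 \left(-5 + 6\right)}{6 + 6} \cdot 14 = -7 + 5 \cdot \frac{1}{12} \cdot 1 \cdot 14 = -7 + \frac{5}{12} \cdot 14 = -7 + \frac{35}{6} = - \frac{7}{6}$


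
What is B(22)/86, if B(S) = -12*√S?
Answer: -6*√22/43 ≈ -0.65448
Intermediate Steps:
B(22)/86 = -12*√22/86 = -12*√22*(1/86) = -6*√22/43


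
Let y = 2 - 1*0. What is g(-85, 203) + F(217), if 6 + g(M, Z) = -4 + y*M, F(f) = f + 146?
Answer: 183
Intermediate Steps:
y = 2 (y = 2 + 0 = 2)
F(f) = 146 + f
g(M, Z) = -10 + 2*M (g(M, Z) = -6 + (-4 + 2*M) = -10 + 2*M)
g(-85, 203) + F(217) = (-10 + 2*(-85)) + (146 + 217) = (-10 - 170) + 363 = -180 + 363 = 183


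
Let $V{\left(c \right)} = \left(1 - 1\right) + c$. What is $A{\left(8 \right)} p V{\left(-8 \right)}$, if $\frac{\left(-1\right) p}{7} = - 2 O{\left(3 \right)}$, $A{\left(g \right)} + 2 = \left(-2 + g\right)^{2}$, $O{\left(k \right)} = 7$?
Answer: $-26656$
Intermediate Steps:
$A{\left(g \right)} = -2 + \left(-2 + g\right)^{2}$
$p = 98$ ($p = - 7 \left(\left(-2\right) 7\right) = \left(-7\right) \left(-14\right) = 98$)
$V{\left(c \right)} = c$ ($V{\left(c \right)} = 0 + c = c$)
$A{\left(8 \right)} p V{\left(-8 \right)} = \left(-2 + \left(-2 + 8\right)^{2}\right) 98 \left(-8\right) = \left(-2 + 6^{2}\right) 98 \left(-8\right) = \left(-2 + 36\right) 98 \left(-8\right) = 34 \cdot 98 \left(-8\right) = 3332 \left(-8\right) = -26656$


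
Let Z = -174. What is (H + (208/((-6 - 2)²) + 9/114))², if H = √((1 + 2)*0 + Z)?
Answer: -941015/5776 + 253*I*√174/38 ≈ -162.92 + 87.824*I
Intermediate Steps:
H = I*√174 (H = √((1 + 2)*0 - 174) = √(3*0 - 174) = √(0 - 174) = √(-174) = I*√174 ≈ 13.191*I)
(H + (208/((-6 - 2)²) + 9/114))² = (I*√174 + (208/((-6 - 2)²) + 9/114))² = (I*√174 + (208/((-8)²) + 9*(1/114)))² = (I*√174 + (208/64 + 3/38))² = (I*√174 + (208*(1/64) + 3/38))² = (I*√174 + (13/4 + 3/38))² = (I*√174 + 253/76)² = (253/76 + I*√174)²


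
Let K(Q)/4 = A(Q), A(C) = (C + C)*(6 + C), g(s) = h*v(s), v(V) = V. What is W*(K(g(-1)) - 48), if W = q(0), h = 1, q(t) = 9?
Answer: -792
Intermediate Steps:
g(s) = s (g(s) = 1*s = s)
W = 9
A(C) = 2*C*(6 + C) (A(C) = (2*C)*(6 + C) = 2*C*(6 + C))
K(Q) = 8*Q*(6 + Q) (K(Q) = 4*(2*Q*(6 + Q)) = 8*Q*(6 + Q))
W*(K(g(-1)) - 48) = 9*(8*(-1)*(6 - 1) - 48) = 9*(8*(-1)*5 - 48) = 9*(-40 - 48) = 9*(-88) = -792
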